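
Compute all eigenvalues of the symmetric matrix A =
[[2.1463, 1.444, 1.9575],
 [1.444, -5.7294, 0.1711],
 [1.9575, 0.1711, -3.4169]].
sigma(A) ≈ {-6, -4, 3}

A is real symmetric, so its spectrum consists of real eigenvalues. Expanding the characteristic polynomial of the displayed matrix gives
  det(λ I - A) = p(λ) = λ^3 + (7)λ^2 + (-6)λ + (-72).
Solving p(λ) = 0 yields eigenvalues ≈ -6, -4, 3. (A is shown rounded to 4 decimals, so these recover the underlying integer eigenvalues to within that precision.)
Verification: the trace of A = -7 equals the sum of eigenvalues -7, and det(A) ≈ 72.0007 matches the eigenvalue product 72.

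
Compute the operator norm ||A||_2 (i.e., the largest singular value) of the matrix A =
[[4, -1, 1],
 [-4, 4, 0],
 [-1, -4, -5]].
||A||_2 ≈ 7.2314 (= sqrt(largest eigenvalue of A^T A))

||A||_2 = sigma_max(A) = sqrt(lambda_max(A^T A)). Form the symmetric matrix M = A^T A =
[[33, -16, 9],
 [-16, 33, 19],
 [9, 19, 26]].
Its characteristic polynomial (trace, sum of principal 2x2 minors, determinant of M give the coefficients) is
  p(λ) = det(λ I - M) = λ^3 - 92λ^2 + 2107λ - 1600.
No integer candidate from the rational root theorem (±divisors of 1600) is a root, so the roots are irrational. The cubic discriminant is Δ = 689804164 > 0, so there are three distinct real roots. p(0) = -1600 and p(1) = 416 have opposite signs, so a root lies in (0, 1); Newton's method refines it to λ ≈ 0.7861. p(38) = 490 and p(39) = -40 have opposite signs, so a root lies in (38, 39); Newton's method refines it to λ ≈ 38.9213. p(52) = -196 and p(53) = 520 have opposite signs, so a root lies in (52, 53); Newton's method refines it to λ ≈ 52.2926. Check (Vieta): the three roots sum to 92, matching tr M = 92.
So the eigenvalues of A^T A are ≈ 0.7861, 38.9213, 52.2926 (all ≥ 0, as they must be for A^T A). The largest is λ_max ≈ 52.2926, hence ||A||_2 = sqrt(λ_max) ≈ 7.2314.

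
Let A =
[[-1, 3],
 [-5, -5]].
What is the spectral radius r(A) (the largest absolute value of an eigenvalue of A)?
r(A) = sqrt(20) ≈ 4.4721

The eigenvalues of A are the roots of its characteristic polynomial. With M = A (coefficients from the trace and determinant):
  p(λ) = det(λ I - M) = λ^2 + 6λ + 20.
For λ^2 + 6λ + 20 the discriminant is -44. It is negative, so the roots are the complex-conjugate pair λ = -3 ± (sqrt(44)/2) i ≈ -3 ± 3.3166i. For a conjugate pair the product of the roots equals the constant term, so |λ|^2 = 20 and |λ| = sqrt(20) ≈ 4.4721.
Thus the eigenvalues (to 4 decimals) are -3 ± 3.3166i (modulus 4.4721). The spectral radius is the largest modulus: r(A) = sqrt(20) ≈ 4.4721. (Cross-check: r(A) ≤ ||A||_2 ≈ 7.2361; equality holds whenever A is normal, though it can also hold for some non-normal A.)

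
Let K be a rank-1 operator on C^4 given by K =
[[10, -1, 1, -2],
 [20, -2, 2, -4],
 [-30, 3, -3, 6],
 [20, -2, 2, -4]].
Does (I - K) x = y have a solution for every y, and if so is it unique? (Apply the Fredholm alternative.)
(I - K) is singular (det(I - K) = 0, i.e. 1 ∈ sigma(K)). (I - K) x = y is solvable iff y ⊥ ker((I - K)^*) = span{(10, -1, 1, -2)}, i.e. iff 10y_1 - y_2 + y_3 - 2y_4 = 0. When solvable, the solutions are x = y + c·(1, 2, -3, 2), c arbitrary (ker(I - K) = span{(1, 2, -3, 2)}, dimension 1).

K has rank 1, so it is an outer product K = u v^T: every row of K is a multiple of one row vector. Reading off the entries, u = (1, 2, -3, 2) and v = (10, -1, 1, -2) (row i of K equals u_i·v^T). A rank-one matrix u v^T satisfies K u = u (v·u) and kills the (3)-dimensional subspace v^⊥, so its characteristic polynomial is lambda^3 (lambda - v·u) with v·u = tr K = 1. Hence the eigenvalues of I - K are 1 (multiplicity 3) and 1 - (1) = 0, so det(I - K) = 0. (Direct check: I - K =
[[-9, 1, -1, 2],
 [-20, 3, -2, 4],
 [30, -3, 4, -6],
 [-20, 2, -2, 5]]
has determinant 0.) So 1 is an eigenvalue of K and (I - K) is not invertible. The finite-dimensional Fredholm alternative says: either (I - K) is invertible, or ker(I - K) ≠ {0} and then range(I - K) = ker((I - K)^*)^⊥, with dim ker(I - K) = dim ker((I - K)^*). We are in the second case, so we need both kernels. Kernel of I - K: (I - K) u = u - u (v·u) = u - u = 0, so ker(I - K) = span{u} = span{(1, 2, -3, 2)} (it is exactly 1-dimensional because rank(I - K) = 3). Kernel of the adjoint: K is real, so (I - K)^* = I - K^T = I - v u^T, and (I - v u^T) v = v - v (u·v) = 0; hence ker((I - K)^*) = span{v} = span{(10, -1, 1, -2)}. Therefore (I - K) x = y is solvable iff <y, v> = 0, i.e. iff 10y_1 - y_2 + y_3 - 2y_4 = 0. When this holds, K y = u (v·y) = 0, so (I - K) y = y and x = y is a particular solution; the full solution set is the line x = y + c·u = y + c·(1, 2, -3, 2), c ∈ C.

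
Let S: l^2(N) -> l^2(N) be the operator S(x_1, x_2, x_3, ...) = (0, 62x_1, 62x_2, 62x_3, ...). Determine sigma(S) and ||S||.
sigma(S) = closed disk {z in C : |z| ≤ 62}; ||S|| = 62

Note S = 62·U where U is the unit right shift (U x)_k = x_{k-1} (with x_0 := 0); so ||S|| = 62||U|| and sigma(S) = 62·sigma(U). ||S x||^2 = sum_{k≥1} |62x_k|^2 = 3844||x||^2, so ||S|| = 62 and sigma(S) ⊂ {|z| ≤ 62}. For any |lambda| < 62, the equation (S - lambda I) x = 0 forces x_1 = 0, then 62x_k = lambda x_{k+1} ⇒ x = 0, so S has no eigenvalues. But (S - lambda I) is not surjective for |lambda| < 62: solving (S - lambda I) x = e_1 would require x_n proportional to (lambda/62)^(-n), which is not in l^2. So every |lambda| < 62 lies in the residual spectrum. The boundary |lambda| = 62 is in the approximate point spectrum (the spectrum is closed). Hence sigma(S) is the closed disk of radius 62.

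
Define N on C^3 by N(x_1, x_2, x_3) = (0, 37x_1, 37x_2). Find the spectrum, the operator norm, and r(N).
sigma(N) = {0}; ||N|| = 37; r(N) = 0. (N is nilpotent with N^3 = 0.)

On C^3, N is a strictly lower-triangular matrix with 37 on the subdiagonal and zeros elsewhere, so its characteristic polynomial is lambda^3 and every eigenvalue is 0: sigma(N) = {0}. For the operator norm, N e_i = 37e_{i+1} for i = 1, ..., 2 and N e_3 = 0, so the singular values of N are 37 (with multiplicity 2) and 0; hence ||N|| = 37. The spectral radius r(N) = max|lambda| = 0. Note ||N|| > r(N) — characteristic of non-normal nilpotent operators. Indeed N^3 = 0.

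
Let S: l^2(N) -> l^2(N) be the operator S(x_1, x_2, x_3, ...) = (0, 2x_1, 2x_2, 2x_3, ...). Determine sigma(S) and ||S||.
sigma(S) = closed disk {z in C : |z| ≤ 2}; ||S|| = 2

Note S = 2·U where U is the unit right shift (U x)_k = x_{k-1} (with x_0 := 0); so ||S|| = 2||U|| and sigma(S) = 2·sigma(U). ||S x||^2 = sum_{k≥1} |2x_k|^2 = 4||x||^2, so ||S|| = 2 and sigma(S) ⊂ {|z| ≤ 2}. For any |lambda| < 2, the equation (S - lambda I) x = 0 forces x_1 = 0, then 2x_k = lambda x_{k+1} ⇒ x = 0, so S has no eigenvalues. But (S - lambda I) is not surjective for |lambda| < 2: solving (S - lambda I) x = e_1 would require x_n proportional to (lambda/2)^(-n), which is not in l^2. So every |lambda| < 2 lies in the residual spectrum. The boundary |lambda| = 2 is in the approximate point spectrum (the spectrum is closed). Hence sigma(S) is the closed disk of radius 2.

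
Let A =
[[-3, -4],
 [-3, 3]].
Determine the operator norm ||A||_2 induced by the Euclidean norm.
||A||_2 = sqrt((43 + sqrt(85))/2) ≈ 5.1098 (= sqrt(largest eigenvalue of A^T A))

||A||_2 = sigma_max(A) = sqrt(lambda_max(A^T A)). Form the symmetric matrix M = A^T A =
[[18, 3],
 [3, 25]].
Its characteristic polynomial (trace, determinant of M give the coefficients) is
  p(λ) = det(λ I - M) = λ^2 - 43λ + 441.
For λ^2 - 43λ + 441 the discriminant is 85. It is nonnegative but not a perfect square, so the roots are real and irrational: λ = (43 ± sqrt(85))/2 ≈ 26.1098, 16.8902.
So the eigenvalues of A^T A are ≈ 16.8902, 26.1098 (all ≥ 0, as they must be for A^T A). The largest is λ_max = (43 + sqrt(85))/2 ≈ 26.1098, hence ||A||_2 = sqrt(λ_max) = sqrt((43 + sqrt(85))/2) ≈ 5.1098.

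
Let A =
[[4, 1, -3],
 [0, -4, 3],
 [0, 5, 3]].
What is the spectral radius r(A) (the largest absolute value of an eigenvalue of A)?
r(A) = (1 + sqrt(109))/2 ≈ 5.7202

The eigenvalues of A are the roots of its characteristic polynomial. With M = A (coefficients from the trace, the sum of principal 2x2 minors, and det A):
  p(λ) = det(λ I - M) = λ^3 - 3λ^2 - 31λ + 108.
By the rational root theorem any rational root is an integer divisor of 108. Testing λ = 4: p(4) = 64 - 48 - 124 + 108 = 0, so λ = 4 is a root. Dividing out (λ - 4) leaves p(λ) = (λ - 4)(λ^2 + λ - 27). For λ^2 + λ - 27 the discriminant is 109. It is nonnegative but not a perfect square, so the roots are real and irrational: λ = (-1 ± sqrt(109))/2 ≈ 4.7202, -5.7202.
Thus the eigenvalues (to 4 decimals) are 4.7202 (modulus 4.7202); -5.7202 (modulus 5.7202); 4 (modulus 4). The spectral radius is the largest modulus: r(A) = (1 + sqrt(109))/2 ≈ 5.7202. (Cross-check: r(A) ≤ ||A||_2 ≈ 6.5496; equality holds whenever A is normal, though it can also hold for some non-normal A.)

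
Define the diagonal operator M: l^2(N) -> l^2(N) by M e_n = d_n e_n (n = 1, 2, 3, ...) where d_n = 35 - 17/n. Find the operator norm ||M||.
||M|| = 35

For a diagonal operator on l^2 with entries d_n, ||M|| = sup_n |d_n|. Here d_1 = 18, d_2 = 53/2, ..., and d_n = 35 - 17/n increases monotonically toward 35. All terms lie in [18, 35), so |d_n| = d_n and the supremum is the limit 35, which is not attained by any individual d_n. Hence ||M|| = 35.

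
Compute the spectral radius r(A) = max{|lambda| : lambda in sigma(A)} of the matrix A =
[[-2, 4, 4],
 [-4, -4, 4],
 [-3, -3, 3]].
r(A) = sqrt(30) ≈ 5.4772

The eigenvalues of A are the roots of its characteristic polynomial. With M = A (coefficients from the trace, the sum of principal 2x2 minors, and det A):
  p(λ) = det(λ I - M) = λ^3 + 3λ^2 + 30λ.
The constant term is 0, so λ = 0 is a root. Dividing out λ leaves p(λ) = λ(λ^2 + 3λ + 30). For λ^2 + 3λ + 30 the discriminant is -111. It is negative, so the roots are the complex-conjugate pair λ = -3/2 ± (sqrt(111)/2) i ≈ -1.5 ± 5.2678i. For a conjugate pair the product of the roots equals the constant term, so |λ|^2 = 30 and |λ| = sqrt(30) ≈ 5.4772.
Thus the eigenvalues (to 4 decimals) are -1.5 ± 5.2678i (modulus 5.4772); 0 (modulus 0). The spectral radius is the largest modulus: r(A) = sqrt(30) ≈ 5.4772. (Cross-check: r(A) ≤ ||A||_2 ≈ 8.7986; equality holds whenever A is normal, though it can also hold for some non-normal A.)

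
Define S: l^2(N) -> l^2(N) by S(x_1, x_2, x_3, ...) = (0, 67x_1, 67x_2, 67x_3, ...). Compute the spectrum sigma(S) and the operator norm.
sigma(S) = closed disk {z in C : |z| ≤ 67}; ||S|| = 67

Note S = 67·U where U is the unit right shift (U x)_k = x_{k-1} (with x_0 := 0); so ||S|| = 67||U|| and sigma(S) = 67·sigma(U). ||S x||^2 = sum_{k≥1} |67x_k|^2 = 4489||x||^2, so ||S|| = 67 and sigma(S) ⊂ {|z| ≤ 67}. For any |lambda| < 67, the equation (S - lambda I) x = 0 forces x_1 = 0, then 67x_k = lambda x_{k+1} ⇒ x = 0, so S has no eigenvalues. But (S - lambda I) is not surjective for |lambda| < 67: solving (S - lambda I) x = e_1 would require x_n proportional to (lambda/67)^(-n), which is not in l^2. So every |lambda| < 67 lies in the residual spectrum. The boundary |lambda| = 67 is in the approximate point spectrum (the spectrum is closed). Hence sigma(S) is the closed disk of radius 67.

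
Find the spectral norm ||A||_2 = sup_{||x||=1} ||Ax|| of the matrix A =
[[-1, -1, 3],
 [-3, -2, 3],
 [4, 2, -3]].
||A||_2 ≈ 7.709 (= sqrt(largest eigenvalue of A^T A))

||A||_2 = sigma_max(A) = sqrt(lambda_max(A^T A)). Form the symmetric matrix M = A^T A =
[[26, 15, -24],
 [15, 9, -15],
 [-24, -15, 27]].
Its characteristic polynomial (trace, sum of principal 2x2 minors, determinant of M give the coefficients) is
  p(λ) = det(λ I - M) = λ^3 - 62λ^2 + 153λ - 9.
No integer candidate from the rational root theorem (±divisors of 9) is a root, so the roots are irrational. The cubic discriminant is Δ = 68612625 > 0, so there are three distinct real roots. p(0) = -9 and p(1) = 83 have opposite signs, so a root lies in (0, 1); Newton's method refines it to λ ≈ 0.0603. p(2) = 57 and p(3) = -81 have opposite signs, so a root lies in (2, 3); Newton's method refines it to λ ≈ 2.5117. p(59) = -1425 and p(60) = 1971 have opposite signs, so a root lies in (59, 60); Newton's method refines it to λ ≈ 59.428. Check (Vieta): the three roots sum to 62, matching tr M = 62.
So the eigenvalues of A^T A are ≈ 0.0603, 2.5117, 59.428 (all ≥ 0, as they must be for A^T A). The largest is λ_max ≈ 59.428, hence ||A||_2 = sqrt(λ_max) ≈ 7.709.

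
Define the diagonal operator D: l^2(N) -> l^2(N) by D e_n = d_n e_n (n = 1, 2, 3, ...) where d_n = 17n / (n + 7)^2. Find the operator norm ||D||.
||D|| = 17/28 (attained at n = 7)

For D diagonal, ||D|| = sup_n |d_n|. Treat f(x) = 17x / (x + 7)^2 for real x > 0. By the quotient rule, f'(x) = 17(7 - x)/(x + 7)^3, which is positive for x < 7 and negative for x > 7. So f has a unique maximum at x = 7, and since 7 is a positive integer, the supremum over n ≥ 1 is attained at n = 7: d_7 = 17·7/(7 + 7)^2 = 17·7/196 = 17/28. Hence ||D|| = 17/28.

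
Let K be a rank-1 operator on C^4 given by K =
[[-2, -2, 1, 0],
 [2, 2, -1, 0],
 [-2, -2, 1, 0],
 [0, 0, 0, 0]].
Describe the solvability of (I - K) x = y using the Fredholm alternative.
(I - K) is singular (det(I - K) = 0, i.e. 1 ∈ sigma(K)). (I - K) x = y is solvable iff y ⊥ ker((I - K)^*) = span{(-2, -2, 1, 0)}, i.e. iff -2y_1 - 2y_2 + y_3 = 0. When solvable, the solutions are x = y + c·(1, -1, 1, 0), c arbitrary (ker(I - K) = span{(1, -1, 1, 0)}, dimension 1).

K has rank 1, so it is an outer product K = u v^T: every row of K is a multiple of one row vector. Reading off the entries, u = (1, -1, 1, 0) and v = (-2, -2, 1, 0) (row i of K equals u_i·v^T). A rank-one matrix u v^T satisfies K u = u (v·u) and kills the (3)-dimensional subspace v^⊥, so its characteristic polynomial is lambda^3 (lambda - v·u) with v·u = tr K = 1. Hence the eigenvalues of I - K are 1 (multiplicity 3) and 1 - (1) = 0, so det(I - K) = 0. (Direct check: I - K =
[[3, 2, -1, 0],
 [-2, -1, 1, 0],
 [2, 2, 0, 0],
 [0, 0, 0, 1]]
has determinant 0.) So 1 is an eigenvalue of K and (I - K) is not invertible. The finite-dimensional Fredholm alternative says: either (I - K) is invertible, or ker(I - K) ≠ {0} and then range(I - K) = ker((I - K)^*)^⊥, with dim ker(I - K) = dim ker((I - K)^*). We are in the second case, so we need both kernels. Kernel of I - K: (I - K) u = u - u (v·u) = u - u = 0, so ker(I - K) = span{u} = span{(1, -1, 1, 0)} (it is exactly 1-dimensional because rank(I - K) = 3). Kernel of the adjoint: K is real, so (I - K)^* = I - K^T = I - v u^T, and (I - v u^T) v = v - v (u·v) = 0; hence ker((I - K)^*) = span{v} = span{(-2, -2, 1, 0)}. Therefore (I - K) x = y is solvable iff <y, v> = 0, i.e. iff -2y_1 - 2y_2 + y_3 = 0. When this holds, K y = u (v·y) = 0, so (I - K) y = y and x = y is a particular solution; the full solution set is the line x = y + c·u = y + c·(1, -1, 1, 0), c ∈ C.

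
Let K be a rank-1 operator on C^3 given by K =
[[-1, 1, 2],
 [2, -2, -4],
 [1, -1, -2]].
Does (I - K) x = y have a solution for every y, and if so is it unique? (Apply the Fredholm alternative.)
(I - K) is invertible (det(I - K) = 6 ≠ 0), so for every y in C^3 the equation (I - K) x = y has a unique solution.

K has rank 1, so it is an outer product K = u v^T: every row of K is a multiple of one row vector. Reading off the entries, u = (-1, 2, 1) and v = (1, -1, -2) (row i of K equals u_i·v^T). A rank-one matrix u v^T satisfies K u = u (v·u) and kills the (2)-dimensional subspace v^⊥, so its characteristic polynomial is lambda^2 (lambda - v·u) with v·u = tr K = -5. Hence the eigenvalues of I - K are 1 (multiplicity 2) and 1 - (-5) = 6, so det(I - K) = 6. (Direct check: I - K =
[[2, -1, -2],
 [-2, 3, 4],
 [-1, 1, 3]]
has determinant 6.) The finite-dimensional Fredholm alternative says: either (I - K) is invertible, or ker(I - K) ≠ {0} and then range(I - K) = ker((I - K)^*)^⊥, with dim ker(I - K) = dim ker((I - K)^*). Since det(I - K) ≠ 0, 1 is not an eigenvalue of K and ker(I - K) = {0}, so we are in the first case: for every y there is a unique x = (I - K)^(-1) y. Explicitly, by the Sherman–Morrison formula, (I - u v^T)^(-1) = I + u v^T/(1 - v·u), i.e. (I - K)^(-1) = I + K/(6).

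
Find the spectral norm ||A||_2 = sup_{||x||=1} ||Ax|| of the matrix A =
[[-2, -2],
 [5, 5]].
||A||_2 = sqrt(58) ≈ 7.6158 (= sqrt(largest eigenvalue of A^T A))

||A||_2 = sigma_max(A) = sqrt(lambda_max(A^T A)). Form the symmetric matrix M = A^T A =
[[29, 29],
 [29, 29]].
Its characteristic polynomial (trace, determinant of M give the coefficients) is
  p(λ) = det(λ I - M) = λ^2 - 58λ.
For λ^2 - 58λ the discriminant is 3364. It is a perfect square (58^2), so the roots are rational: λ = (58 ± 58)/2 = 58, 0.
So the eigenvalues of A^T A are ≈ 0, 58 (all ≥ 0, as they must be for A^T A). The largest is λ_max = 58, hence ||A||_2 = sqrt(λ_max) = sqrt(58) ≈ 7.6158.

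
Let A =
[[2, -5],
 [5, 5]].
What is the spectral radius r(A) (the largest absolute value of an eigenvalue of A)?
r(A) = sqrt(35) ≈ 5.9161

The eigenvalues of A are the roots of its characteristic polynomial. With M = A (coefficients from the trace and determinant):
  p(λ) = det(λ I - M) = λ^2 - 7λ + 35.
For λ^2 - 7λ + 35 the discriminant is -91. It is negative, so the roots are the complex-conjugate pair λ = 7/2 ± (sqrt(91)/2) i ≈ 3.5 ± 4.7697i. For a conjugate pair the product of the roots equals the constant term, so |λ|^2 = 35 and |λ| = sqrt(35) ≈ 5.9161.
Thus the eigenvalues (to 4 decimals) are 3.5 ± 4.7697i (modulus 5.9161). The spectral radius is the largest modulus: r(A) = sqrt(35) ≈ 5.9161. (Cross-check: r(A) ≤ ||A||_2 ≈ 7.6033; equality holds whenever A is normal, though it can also hold for some non-normal A.)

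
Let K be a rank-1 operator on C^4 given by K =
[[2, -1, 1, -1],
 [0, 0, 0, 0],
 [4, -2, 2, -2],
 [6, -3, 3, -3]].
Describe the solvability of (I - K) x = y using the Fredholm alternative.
(I - K) is singular (det(I - K) = 0, i.e. 1 ∈ sigma(K)). (I - K) x = y is solvable iff y ⊥ ker((I - K)^*) = span{(2, -1, 1, -1)}, i.e. iff 2y_1 - y_2 + y_3 - y_4 = 0. When solvable, the solutions are x = y + c·(1, 0, 2, 3), c arbitrary (ker(I - K) = span{(1, 0, 2, 3)}, dimension 1).

K has rank 1, so it is an outer product K = u v^T: every row of K is a multiple of one row vector. Reading off the entries, u = (1, 0, 2, 3) and v = (2, -1, 1, -1) (row i of K equals u_i·v^T). A rank-one matrix u v^T satisfies K u = u (v·u) and kills the (3)-dimensional subspace v^⊥, so its characteristic polynomial is lambda^3 (lambda - v·u) with v·u = tr K = 1. Hence the eigenvalues of I - K are 1 (multiplicity 3) and 1 - (1) = 0, so det(I - K) = 0. (Direct check: I - K =
[[-1, 1, -1, 1],
 [0, 1, 0, 0],
 [-4, 2, -1, 2],
 [-6, 3, -3, 4]]
has determinant 0.) So 1 is an eigenvalue of K and (I - K) is not invertible. The finite-dimensional Fredholm alternative says: either (I - K) is invertible, or ker(I - K) ≠ {0} and then range(I - K) = ker((I - K)^*)^⊥, with dim ker(I - K) = dim ker((I - K)^*). We are in the second case, so we need both kernels. Kernel of I - K: (I - K) u = u - u (v·u) = u - u = 0, so ker(I - K) = span{u} = span{(1, 0, 2, 3)} (it is exactly 1-dimensional because rank(I - K) = 3). Kernel of the adjoint: K is real, so (I - K)^* = I - K^T = I - v u^T, and (I - v u^T) v = v - v (u·v) = 0; hence ker((I - K)^*) = span{v} = span{(2, -1, 1, -1)}. Therefore (I - K) x = y is solvable iff <y, v> = 0, i.e. iff 2y_1 - y_2 + y_3 - y_4 = 0. When this holds, K y = u (v·y) = 0, so (I - K) y = y and x = y is a particular solution; the full solution set is the line x = y + c·u = y + c·(1, 0, 2, 3), c ∈ C.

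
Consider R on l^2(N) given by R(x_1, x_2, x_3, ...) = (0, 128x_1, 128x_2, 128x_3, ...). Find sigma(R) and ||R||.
sigma(R) = closed disk {z in C : |z| ≤ 128}; ||R|| = 128

Note R = 128·U where U is the unit right shift (U x)_k = x_{k-1} (with x_0 := 0); so ||R|| = 128||U|| and sigma(R) = 128·sigma(U). ||R x||^2 = sum_{k≥1} |128x_k|^2 = 16384||x||^2, so ||R|| = 128 and sigma(R) ⊂ {|z| ≤ 128}. For any |lambda| < 128, the equation (R - lambda I) x = 0 forces x_1 = 0, then 128x_k = lambda x_{k+1} ⇒ x = 0, so R has no eigenvalues. But (R - lambda I) is not surjective for |lambda| < 128: solving (R - lambda I) x = e_1 would require x_n proportional to (lambda/128)^(-n), which is not in l^2. So every |lambda| < 128 lies in the residual spectrum. The boundary |lambda| = 128 is in the approximate point spectrum (the spectrum is closed). Hence sigma(R) is the closed disk of radius 128.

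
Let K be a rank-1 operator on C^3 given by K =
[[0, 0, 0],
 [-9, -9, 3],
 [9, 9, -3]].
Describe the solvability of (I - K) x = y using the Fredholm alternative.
(I - K) is invertible (det(I - K) = 13 ≠ 0), so for every y in C^3 the equation (I - K) x = y has a unique solution.

K has rank 1, so it is an outer product K = u v^T: every row of K is a multiple of one row vector. Reading off the entries, u = (0, -3, 3) and v = (3, 3, -1) (row i of K equals u_i·v^T). A rank-one matrix u v^T satisfies K u = u (v·u) and kills the (2)-dimensional subspace v^⊥, so its characteristic polynomial is lambda^2 (lambda - v·u) with v·u = tr K = -12. Hence the eigenvalues of I - K are 1 (multiplicity 2) and 1 - (-12) = 13, so det(I - K) = 13. (Direct check: I - K =
[[1, 0, 0],
 [9, 10, -3],
 [-9, -9, 4]]
has determinant 13.) The finite-dimensional Fredholm alternative says: either (I - K) is invertible, or ker(I - K) ≠ {0} and then range(I - K) = ker((I - K)^*)^⊥, with dim ker(I - K) = dim ker((I - K)^*). Since det(I - K) ≠ 0, 1 is not an eigenvalue of K and ker(I - K) = {0}, so we are in the first case: for every y there is a unique x = (I - K)^(-1) y. Explicitly, by the Sherman–Morrison formula, (I - u v^T)^(-1) = I + u v^T/(1 - v·u), i.e. (I - K)^(-1) = I + K/(13).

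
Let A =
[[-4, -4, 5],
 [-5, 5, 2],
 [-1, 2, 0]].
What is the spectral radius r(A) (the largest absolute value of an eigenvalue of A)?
r(A) ≈ 6.7532

The eigenvalues of A are the roots of its characteristic polynomial. With M = A (coefficients from the trace, the sum of principal 2x2 minors, and det A):
  p(λ) = det(λ I - M) = λ^3 - λ^2 - 39λ + 1.
No integer candidate from the rational root theorem (±divisors of 1) is a root, so the roots are irrational. The cubic discriminant is Δ = 239476 > 0, so there are three distinct real roots. p(-6) = -17 and p(-5) = 46 have opposite signs, so a root lies in (-6, -5); Newton's method refines it to λ ≈ -5.7788. p(0) = 1 and p(1) = -38 have opposite signs, so a root lies in (0, 1); Newton's method refines it to λ ≈ 0.0256. p(6) = -53 and p(7) = 22 have opposite signs, so a root lies in (6, 7); Newton's method refines it to λ ≈ 6.7532. Check (Vieta): the three roots sum to 1, matching tr M = 1.
Thus the eigenvalues (to 4 decimals) are -5.7788 (modulus 5.7788); 0.0256 (modulus 0.0256); 6.7532 (modulus 6.7532). The spectral radius is the largest modulus: r(A) ≈ 6.7532. (Cross-check: r(A) ≤ ||A||_2 ≈ 8.1539; equality holds whenever A is normal, though it can also hold for some non-normal A.)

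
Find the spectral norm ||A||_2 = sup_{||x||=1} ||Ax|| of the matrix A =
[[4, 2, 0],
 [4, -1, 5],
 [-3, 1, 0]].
||A||_2 ≈ 7.3907 (= sqrt(largest eigenvalue of A^T A))

||A||_2 = sigma_max(A) = sqrt(lambda_max(A^T A)). Form the symmetric matrix M = A^T A =
[[41, 1, 20],
 [1, 6, -5],
 [20, -5, 25]].
Its characteristic polynomial (trace, sum of principal 2x2 minors, determinant of M give the coefficients) is
  p(λ) = det(λ I - M) = λ^3 - 72λ^2 + 995λ - 2500.
No integer candidate from the rational root theorem (±divisors of 2500) is a root, so the roots are irrational. The cubic discriminant is Δ = 514560100 > 0, so there are three distinct real roots. p(3) = -136 and p(4) = 392 have opposite signs, so a root lies in (3, 4); Newton's method refines it to λ ≈ 3.2365. p(14) = 62 and p(15) = -400 have opposite signs, so a root lies in (14, 15); Newton's method refines it to λ ≈ 14.1418. p(54) = -1258 and p(55) = 800 have opposite signs, so a root lies in (54, 55); Newton's method refines it to λ ≈ 54.6217. Check (Vieta): the three roots sum to 72, matching tr M = 72.
So the eigenvalues of A^T A are ≈ 3.2365, 14.1418, 54.6217 (all ≥ 0, as they must be for A^T A). The largest is λ_max ≈ 54.6217, hence ||A||_2 = sqrt(λ_max) ≈ 7.3907.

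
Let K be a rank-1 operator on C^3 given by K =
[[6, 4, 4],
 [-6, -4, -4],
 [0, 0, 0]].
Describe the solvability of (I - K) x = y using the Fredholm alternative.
(I - K) is invertible (det(I - K) = -1 ≠ 0), so for every y in C^3 the equation (I - K) x = y has a unique solution.

K has rank 1, so it is an outer product K = u v^T: every row of K is a multiple of one row vector. Reading off the entries, u = (2, -2, 0) and v = (3, 2, 2) (row i of K equals u_i·v^T). A rank-one matrix u v^T satisfies K u = u (v·u) and kills the (2)-dimensional subspace v^⊥, so its characteristic polynomial is lambda^2 (lambda - v·u) with v·u = tr K = 2. Hence the eigenvalues of I - K are 1 (multiplicity 2) and 1 - (2) = -1, so det(I - K) = -1. (Direct check: I - K =
[[-5, -4, -4],
 [6, 5, 4],
 [0, 0, 1]]
has determinant -1.) The finite-dimensional Fredholm alternative says: either (I - K) is invertible, or ker(I - K) ≠ {0} and then range(I - K) = ker((I - K)^*)^⊥, with dim ker(I - K) = dim ker((I - K)^*). Since det(I - K) ≠ 0, 1 is not an eigenvalue of K and ker(I - K) = {0}, so we are in the first case: for every y there is a unique x = (I - K)^(-1) y. Explicitly, by the Sherman–Morrison formula, (I - u v^T)^(-1) = I + u v^T/(1 - v·u), i.e. (I - K)^(-1) = I - K.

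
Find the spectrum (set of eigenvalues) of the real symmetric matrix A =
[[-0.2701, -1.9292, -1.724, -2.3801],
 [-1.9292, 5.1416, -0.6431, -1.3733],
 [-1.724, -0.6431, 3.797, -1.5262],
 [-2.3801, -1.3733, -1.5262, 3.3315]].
sigma(A) ≈ {-3, 4, 5, 6}

A is real symmetric, so its spectrum consists of real eigenvalues. Expanding the characteristic polynomial of the displayed matrix gives
  det(λ I - A) = p(λ) = λ^4 + (-12)λ^3 + (29)λ^2 + (102.002)λ + (-360.0036).
Solving p(λ) = 0 yields eigenvalues ≈ -3, 4, 5, 6. (A is shown rounded to 4 decimals, so these recover the underlying integer eigenvalues to within that precision.)
Verification: the trace of A = 12 equals the sum of eigenvalues 12, and det(A) ≈ -360.0036 matches the eigenvalue product -360.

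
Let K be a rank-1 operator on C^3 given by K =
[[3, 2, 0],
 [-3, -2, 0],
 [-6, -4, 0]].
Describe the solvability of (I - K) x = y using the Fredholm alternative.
(I - K) is singular (det(I - K) = 0, i.e. 1 ∈ sigma(K)). (I - K) x = y is solvable iff y ⊥ ker((I - K)^*) = span{(3, 2, 0)}, i.e. iff 3y_1 + 2y_2 = 0. When solvable, the solutions are x = y + c·(1, -1, -2), c arbitrary (ker(I - K) = span{(1, -1, -2)}, dimension 1).

K has rank 1, so it is an outer product K = u v^T: every row of K is a multiple of one row vector. Reading off the entries, u = (1, -1, -2) and v = (3, 2, 0) (row i of K equals u_i·v^T). A rank-one matrix u v^T satisfies K u = u (v·u) and kills the (2)-dimensional subspace v^⊥, so its characteristic polynomial is lambda^2 (lambda - v·u) with v·u = tr K = 1. Hence the eigenvalues of I - K are 1 (multiplicity 2) and 1 - (1) = 0, so det(I - K) = 0. (Direct check: I - K =
[[-2, -2, 0],
 [3, 3, 0],
 [6, 4, 1]]
has determinant 0.) So 1 is an eigenvalue of K and (I - K) is not invertible. The finite-dimensional Fredholm alternative says: either (I - K) is invertible, or ker(I - K) ≠ {0} and then range(I - K) = ker((I - K)^*)^⊥, with dim ker(I - K) = dim ker((I - K)^*). We are in the second case, so we need both kernels. Kernel of I - K: (I - K) u = u - u (v·u) = u - u = 0, so ker(I - K) = span{u} = span{(1, -1, -2)} (it is exactly 1-dimensional because rank(I - K) = 2). Kernel of the adjoint: K is real, so (I - K)^* = I - K^T = I - v u^T, and (I - v u^T) v = v - v (u·v) = 0; hence ker((I - K)^*) = span{v} = span{(3, 2, 0)}. Therefore (I - K) x = y is solvable iff <y, v> = 0, i.e. iff 3y_1 + 2y_2 = 0. When this holds, K y = u (v·y) = 0, so (I - K) y = y and x = y is a particular solution; the full solution set is the line x = y + c·u = y + c·(1, -1, -2), c ∈ C.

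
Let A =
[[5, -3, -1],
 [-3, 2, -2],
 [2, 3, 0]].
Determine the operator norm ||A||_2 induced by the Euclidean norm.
||A||_2 ≈ 6.8589 (= sqrt(largest eigenvalue of A^T A))

||A||_2 = sigma_max(A) = sqrt(lambda_max(A^T A)). Form the symmetric matrix M = A^T A =
[[38, -15, 1],
 [-15, 22, -1],
 [1, -1, 5]].
Its characteristic polynomial (trace, sum of principal 2x2 minors, determinant of M give the coefficients) is
  p(λ) = det(λ I - M) = λ^3 - 65λ^2 + 909λ - 3025.
No integer candidate from the rational root theorem (±divisors of 3025) is a root, so the roots are irrational. The cubic discriminant is Δ = 133828384 > 0, so there are three distinct real roots. p(4) = -365 and p(5) = 20 have opposite signs, so a root lies in (4, 5); Newton's method refines it to λ ≈ 4.9406. p(13) = 4 and p(14) = -295 have opposite signs, so a root lies in (13, 14); Newton's method refines it to λ ≈ 13.0146. p(47) = -64 and p(48) = 1439 have opposite signs, so a root lies in (47, 48); Newton's method refines it to λ ≈ 47.0448. Check (Vieta): the three roots sum to 65, matching tr M = 65.
So the eigenvalues of A^T A are ≈ 4.9406, 13.0146, 47.0448 (all ≥ 0, as they must be for A^T A). The largest is λ_max ≈ 47.0448, hence ||A||_2 = sqrt(λ_max) ≈ 6.8589.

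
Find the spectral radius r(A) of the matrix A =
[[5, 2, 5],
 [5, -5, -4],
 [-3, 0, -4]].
r(A) ≈ 4.5878

The eigenvalues of A are the roots of its characteristic polynomial. With M = A (coefficients from the trace, the sum of principal 2x2 minors, and det A):
  p(λ) = det(λ I - M) = λ^3 + 4λ^2 - 20λ - 89.
No integer candidate from the rational root theorem (±divisors of 89) is a root, so the roots are irrational. The cubic discriminant is Δ = -24523 < 0, so there is one real root and a complex-conjugate pair. p(4) = -41 and p(5) = 36 have opposite signs, so a root lies in (4, 5); Newton's method refines it to λ ≈ 4.5878. Dividing out (λ - (4.5878)) leaves approximately λ^2 + 8.5878λ + 19.3992. For λ^2 + 8.5878λ + 19.3992 the discriminant is -3.8465. It is negative, so the remaining roots are the complex-conjugate pair λ ≈ -4.2939 ± 0.9806i. Their product equals the constant term, so |λ|^2 ≈ 19.3992 and |λ| ≈ 4.4045.
Thus the eigenvalues (to 4 decimals) are 4.5878 (modulus 4.5878); -4.2939 ± 0.9806i (modulus 4.4045). The spectral radius is the largest modulus: r(A) ≈ 4.5878. (Cross-check: r(A) ≤ ||A||_2 ≈ 8.8932; equality holds whenever A is normal, though it can also hold for some non-normal A.)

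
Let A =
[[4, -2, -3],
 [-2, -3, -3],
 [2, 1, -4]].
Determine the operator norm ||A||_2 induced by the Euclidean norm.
||A||_2 = sqrt((53 + sqrt(1593))/2) ≈ 6.8159 (= sqrt(largest eigenvalue of A^T A))

||A||_2 = sigma_max(A) = sqrt(lambda_max(A^T A)). Form the symmetric matrix M = A^T A =
[[24, 0, -14],
 [0, 14, 11],
 [-14, 11, 34]].
Its characteristic polynomial (trace, sum of principal 2x2 minors, determinant of M give the coefficients) is
  p(λ) = det(λ I - M) = λ^3 - 72λ^2 + 1311λ - 5776.
By the rational root theorem any rational root is an integer divisor of 5776. Testing λ = 19: p(19) = 6859 - 25992 + 24909 - 5776 = 0, so λ = 19 is a root. Dividing out (λ - 19) leaves p(λ) = (λ - 19)(λ^2 - 53λ + 304). For λ^2 - 53λ + 304 the discriminant is 1593. It is nonnegative but not a perfect square, so the roots are real and irrational: λ = (53 ± sqrt(1593))/2 ≈ 46.4562, 6.5438.
So the eigenvalues of A^T A are ≈ 6.5438, 19, 46.4562 (all ≥ 0, as they must be for A^T A). The largest is λ_max = (53 + sqrt(1593))/2 ≈ 46.4562, hence ||A||_2 = sqrt(λ_max) = sqrt((53 + sqrt(1593))/2) ≈ 6.8159.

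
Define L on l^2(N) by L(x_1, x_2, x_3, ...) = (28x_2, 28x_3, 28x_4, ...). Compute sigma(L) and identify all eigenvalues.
sigma(L) = closed disk {z in C : |z| ≤ 28}; sigma_p(L) = open disk {z in C : |z| < 28}

Note L = 28·V where V is the unit left shift (V x)_k = x_{k+1}; so sigma(L) = 28·sigma(V) and ||L|| = 28||V||. ||L x||^2 = 784sum_{k≥2} |x_k|^2 ≤ 784||x||^2, with equality on {x : x_1 = 0}, so ||L|| = 28. For any lambda with |lambda| < 28, set r = lambda/28 (|r| < 1); the vector x = (1, r, r^2, ...) is in l^2 and satisfies L x = 28(r, r^2, ...) = lambda x, so lambda is an eigenvalue. On the boundary |lambda| = 28 the geometric series diverges, so no l^2 eigenvector exists, but these lambda lie in the approximate point spectrum. Hence sigma(L) is the closed disk of radius 28 and sigma_p(L) is the open disk.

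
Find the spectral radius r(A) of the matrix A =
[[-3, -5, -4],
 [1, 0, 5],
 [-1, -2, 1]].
r(A) ≈ 3.1918

The eigenvalues of A are the roots of its characteristic polynomial. With M = A (coefficients from the trace, the sum of principal 2x2 minors, and det A):
  p(λ) = det(λ I - M) = λ^3 + 2λ^2 + 8λ - 8.
No integer candidate from the rational root theorem (±divisors of 8) is a root, so the roots are irrational. The cubic discriminant is Δ = -5568 < 0, so there is one real root and a complex-conjugate pair. p(0) = -8 and p(1) = 3 have opposite signs, so a root lies in (0, 1); Newton's method refines it to λ ≈ 0.7853. Dividing out (λ - (0.7853)) leaves approximately λ^2 + 2.7853λ + 10.1873. For λ^2 + 2.7853λ + 10.1873 the discriminant is -32.9912. It is negative, so the remaining roots are the complex-conjugate pair λ ≈ -1.3926 ± 2.8719i. Their product equals the constant term, so |λ|^2 ≈ 10.1873 and |λ| ≈ 3.1918.
Thus the eigenvalues (to 4 decimals) are 0.7853 (modulus 0.7853); -1.3926 ± 2.8719i (modulus 3.1918). The spectral radius is the largest modulus: r(A) ≈ 3.1918. (Cross-check: r(A) ≤ ||A||_2 ≈ 8.0308; equality holds whenever A is normal, though it can also hold for some non-normal A.)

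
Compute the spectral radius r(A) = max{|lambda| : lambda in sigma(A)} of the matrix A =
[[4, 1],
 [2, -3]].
r(A) = (1 + sqrt(57))/2 ≈ 4.2749

The eigenvalues of A are the roots of its characteristic polynomial. With M = A (coefficients from the trace and determinant):
  p(λ) = det(λ I - M) = λ^2 - λ - 14.
For λ^2 - λ - 14 the discriminant is 57. It is nonnegative but not a perfect square, so the roots are real and irrational: λ = (1 ± sqrt(57))/2 ≈ 4.2749, -3.2749.
Thus the eigenvalues (to 4 decimals) are 4.2749 (modulus 4.2749); -3.2749 (modulus 3.2749). The spectral radius is the largest modulus: r(A) = (1 + sqrt(57))/2 ≈ 4.2749. (Cross-check: r(A) ≤ ||A||_2 ≈ 4.515; equality holds whenever A is normal, though it can also hold for some non-normal A.)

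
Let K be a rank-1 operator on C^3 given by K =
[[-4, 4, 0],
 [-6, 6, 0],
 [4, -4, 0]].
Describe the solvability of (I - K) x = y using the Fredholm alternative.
(I - K) is invertible (det(I - K) = -1 ≠ 0), so for every y in C^3 the equation (I - K) x = y has a unique solution.

K has rank 1, so it is an outer product K = u v^T: every row of K is a multiple of one row vector. Reading off the entries, u = (-2, -3, 2) and v = (2, -2, 0) (row i of K equals u_i·v^T). A rank-one matrix u v^T satisfies K u = u (v·u) and kills the (2)-dimensional subspace v^⊥, so its characteristic polynomial is lambda^2 (lambda - v·u) with v·u = tr K = 2. Hence the eigenvalues of I - K are 1 (multiplicity 2) and 1 - (2) = -1, so det(I - K) = -1. (Direct check: I - K =
[[5, -4, 0],
 [6, -5, 0],
 [-4, 4, 1]]
has determinant -1.) The finite-dimensional Fredholm alternative says: either (I - K) is invertible, or ker(I - K) ≠ {0} and then range(I - K) = ker((I - K)^*)^⊥, with dim ker(I - K) = dim ker((I - K)^*). Since det(I - K) ≠ 0, 1 is not an eigenvalue of K and ker(I - K) = {0}, so we are in the first case: for every y there is a unique x = (I - K)^(-1) y. Explicitly, by the Sherman–Morrison formula, (I - u v^T)^(-1) = I + u v^T/(1 - v·u), i.e. (I - K)^(-1) = I - K.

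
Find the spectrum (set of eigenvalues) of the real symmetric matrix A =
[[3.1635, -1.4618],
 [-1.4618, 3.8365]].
sigma(A) ≈ {2, 5}

A is real symmetric, so its spectrum consists of real eigenvalues. Expanding the characteristic polynomial of the displayed matrix gives
  det(λ I - A) = p(λ) = λ^2 + (-7)λ + (10).
Solving p(λ) = 0 yields eigenvalues ≈ 2, 5. (A is shown rounded to 4 decimals, so these recover the underlying integer eigenvalues to within that precision.)
Verification: the trace of A = 7 equals the sum of eigenvalues 7, and det(A) ≈ 9.9999 matches the eigenvalue product 10.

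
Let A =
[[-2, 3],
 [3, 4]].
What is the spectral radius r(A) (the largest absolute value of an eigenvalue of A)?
r(A) = (2 + sqrt(72))/2 ≈ 5.2426

The eigenvalues of A are the roots of its characteristic polynomial. With M = A (coefficients from the trace and determinant):
  p(λ) = det(λ I - M) = λ^2 - 2λ - 17.
For λ^2 - 2λ - 17 the discriminant is 72. It is nonnegative but not a perfect square, so the roots are real and irrational: λ = (2 ± sqrt(72))/2 ≈ 5.2426, -3.2426.
Thus the eigenvalues (to 4 decimals) are 5.2426 (modulus 5.2426); -3.2426 (modulus 3.2426). The spectral radius is the largest modulus: r(A) = (2 + sqrt(72))/2 ≈ 5.2426. (Cross-check: r(A) ≤ ||A||_2 ≈ 5.2426; equality holds whenever A is normal, though it can also hold for some non-normal A.)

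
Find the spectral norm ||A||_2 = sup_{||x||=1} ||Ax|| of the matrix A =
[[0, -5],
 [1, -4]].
||A||_2 = sqrt((42 + sqrt(1664))/2) ≈ 6.434 (= sqrt(largest eigenvalue of A^T A))

||A||_2 = sigma_max(A) = sqrt(lambda_max(A^T A)). Form the symmetric matrix M = A^T A =
[[1, -4],
 [-4, 41]].
Its characteristic polynomial (trace, determinant of M give the coefficients) is
  p(λ) = det(λ I - M) = λ^2 - 42λ + 25.
For λ^2 - 42λ + 25 the discriminant is 1664. It is nonnegative but not a perfect square, so the roots are real and irrational: λ = (42 ± sqrt(1664))/2 ≈ 41.3961, 0.6039.
So the eigenvalues of A^T A are ≈ 0.6039, 41.3961 (all ≥ 0, as they must be for A^T A). The largest is λ_max = (42 + sqrt(1664))/2 ≈ 41.3961, hence ||A||_2 = sqrt(λ_max) = sqrt((42 + sqrt(1664))/2) ≈ 6.434.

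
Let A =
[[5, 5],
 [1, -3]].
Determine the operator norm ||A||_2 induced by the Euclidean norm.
||A||_2 = sqrt((60 + sqrt(2000))/2) ≈ 7.2361 (= sqrt(largest eigenvalue of A^T A))

||A||_2 = sigma_max(A) = sqrt(lambda_max(A^T A)). Form the symmetric matrix M = A^T A =
[[26, 22],
 [22, 34]].
Its characteristic polynomial (trace, determinant of M give the coefficients) is
  p(λ) = det(λ I - M) = λ^2 - 60λ + 400.
For λ^2 - 60λ + 400 the discriminant is 2000. It is nonnegative but not a perfect square, so the roots are real and irrational: λ = (60 ± sqrt(2000))/2 ≈ 52.3607, 7.6393.
So the eigenvalues of A^T A are ≈ 7.6393, 52.3607 (all ≥ 0, as they must be for A^T A). The largest is λ_max = (60 + sqrt(2000))/2 ≈ 52.3607, hence ||A||_2 = sqrt(λ_max) = sqrt((60 + sqrt(2000))/2) ≈ 7.2361.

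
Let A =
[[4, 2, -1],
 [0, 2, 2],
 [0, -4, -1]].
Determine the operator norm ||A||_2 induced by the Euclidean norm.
||A||_2 ≈ 5.4196 (= sqrt(largest eigenvalue of A^T A))

||A||_2 = sigma_max(A) = sqrt(lambda_max(A^T A)). Form the symmetric matrix M = A^T A =
[[16, 8, -4],
 [8, 24, 6],
 [-4, 6, 6]].
Its characteristic polynomial (trace, sum of principal 2x2 minors, determinant of M give the coefficients) is
  p(λ) = det(λ I - M) = λ^3 - 46λ^2 + 508λ - 576.
No integer candidate from the rational root theorem (±divisors of 576) is a root, so the roots are irrational. The cubic discriminant is Δ = 30736704 > 0, so there are three distinct real roots. p(1) = -113 and p(2) = 264 have opposite signs, so a root lies in (1, 2); Newton's method refines it to λ ≈ 1.2775. p(15) = 69 and p(16) = -128 have opposite signs, so a root lies in (15, 16); Newton's method refines it to λ ≈ 15.3498. p(29) = -141 and p(30) = 264 have opposite signs, so a root lies in (29, 30); Newton's method refines it to λ ≈ 29.3726. Check (Vieta): the three roots sum to 46, matching tr M = 46.
So the eigenvalues of A^T A are ≈ 1.2775, 15.3498, 29.3726 (all ≥ 0, as they must be for A^T A). The largest is λ_max ≈ 29.3726, hence ||A||_2 = sqrt(λ_max) ≈ 5.4196.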